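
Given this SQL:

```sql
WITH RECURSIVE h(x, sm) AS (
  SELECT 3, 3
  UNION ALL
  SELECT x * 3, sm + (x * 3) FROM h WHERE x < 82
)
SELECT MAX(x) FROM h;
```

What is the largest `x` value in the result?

243

Base: x=3, sm=3.
Iteration 1: 3 < 82 holds -> x = 3 * 3 = 9, sm = 3 + 9 = 12.
Iteration 2: 9 < 82 holds -> x = 9 * 3 = 27, sm = 12 + 27 = 39.
Iteration 3: 27 < 82 holds -> x = 27 * 3 = 81, sm = 39 + 81 = 120.
Iteration 4: 81 < 82 holds -> x = 81 * 3 = 243, sm = 120 + 243 = 363.
Iteration 5: 243 < 82 fails; recursion stops.
x values: 3, 9, 27, 81, 243; the maximum is 243.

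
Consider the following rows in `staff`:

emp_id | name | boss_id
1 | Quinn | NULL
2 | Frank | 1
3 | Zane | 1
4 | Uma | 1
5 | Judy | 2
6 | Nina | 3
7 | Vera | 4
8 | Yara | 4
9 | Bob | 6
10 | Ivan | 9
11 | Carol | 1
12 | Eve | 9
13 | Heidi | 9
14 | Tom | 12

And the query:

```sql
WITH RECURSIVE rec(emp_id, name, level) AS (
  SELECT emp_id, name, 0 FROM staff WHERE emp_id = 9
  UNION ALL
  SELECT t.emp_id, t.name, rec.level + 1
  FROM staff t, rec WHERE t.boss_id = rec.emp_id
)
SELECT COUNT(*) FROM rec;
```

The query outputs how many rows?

Base: emp_id=9 (Bob) at level 0.
Iteration 1: rows with boss_id in {9} -> Ivan (id 10, level 1), Eve (id 12, level 1), Heidi (id 13, level 1).
Iteration 2: rows with boss_id in {10,12,13} -> Tom (id 14, level 2).
Iteration 3: no rows with boss_id in {14}; recursion stops.
Total rows emitted: 5.

5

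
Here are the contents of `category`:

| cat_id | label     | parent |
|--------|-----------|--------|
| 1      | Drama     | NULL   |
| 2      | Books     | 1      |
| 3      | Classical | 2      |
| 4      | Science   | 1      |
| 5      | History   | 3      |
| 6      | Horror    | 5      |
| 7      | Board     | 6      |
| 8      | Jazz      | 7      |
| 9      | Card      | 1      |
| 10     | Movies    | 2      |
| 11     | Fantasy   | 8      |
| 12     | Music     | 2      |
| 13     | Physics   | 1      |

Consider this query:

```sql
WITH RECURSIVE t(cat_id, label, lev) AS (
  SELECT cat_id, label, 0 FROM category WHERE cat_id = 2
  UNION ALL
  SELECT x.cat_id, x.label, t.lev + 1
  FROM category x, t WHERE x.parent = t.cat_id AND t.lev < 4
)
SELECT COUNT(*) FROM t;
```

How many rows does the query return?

Base: cat_id=2 (Books) at lev 0.
Iteration 1: rows with parent in {2} -> Classical (id 3, lev 1), Movies (id 10, lev 1), Music (id 12, lev 1).
Iteration 2: rows with parent in {3,10,12} -> History (id 5, lev 2).
Iteration 3: rows with parent in {5} -> Horror (id 6, lev 3).
Iteration 4: rows with parent in {6} -> Board (id 7, lev 4).
Iteration 5: lev < 4 fails for all current rows; recursion stops.
Total rows emitted: 7.

7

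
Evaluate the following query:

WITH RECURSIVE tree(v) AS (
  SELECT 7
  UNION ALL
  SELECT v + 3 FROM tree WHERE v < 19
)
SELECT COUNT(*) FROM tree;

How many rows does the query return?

Base: v=7.
Iteration 1: 7 < 19 holds -> v = 7 + 3 = 10.
Iteration 2: 10 < 19 holds -> v = 10 + 3 = 13.
Iteration 3: 13 < 19 holds -> v = 13 + 3 = 16.
Iteration 4: 16 < 19 holds -> v = 16 + 3 = 19.
Iteration 5: 19 < 19 fails; recursion stops.
Total rows emitted: 5.

5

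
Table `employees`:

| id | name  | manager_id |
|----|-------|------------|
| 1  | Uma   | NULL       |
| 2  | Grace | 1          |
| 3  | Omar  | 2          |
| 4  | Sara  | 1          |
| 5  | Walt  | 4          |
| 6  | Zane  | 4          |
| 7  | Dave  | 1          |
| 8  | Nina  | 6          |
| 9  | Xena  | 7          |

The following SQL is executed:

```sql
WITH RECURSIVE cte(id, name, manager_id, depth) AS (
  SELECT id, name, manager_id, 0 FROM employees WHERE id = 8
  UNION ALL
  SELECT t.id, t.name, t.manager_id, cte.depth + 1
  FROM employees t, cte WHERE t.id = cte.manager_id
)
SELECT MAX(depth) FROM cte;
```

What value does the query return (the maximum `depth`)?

3

Base: id=8 (Nina), manager_id=6, depth 0.
Iteration 1: join on id=6 -> Zane (id 6, manager_id=4, depth 1).
Iteration 2: join on id=4 -> Sara (id 4, manager_id=1, depth 2).
Iteration 3: join on id=1 -> Uma (id 1, manager_id=NULL, depth 3).
Iteration 4: manager_id is NULL; no match; recursion stops.
depth values: 0, 1, 2, 3; the maximum is 3.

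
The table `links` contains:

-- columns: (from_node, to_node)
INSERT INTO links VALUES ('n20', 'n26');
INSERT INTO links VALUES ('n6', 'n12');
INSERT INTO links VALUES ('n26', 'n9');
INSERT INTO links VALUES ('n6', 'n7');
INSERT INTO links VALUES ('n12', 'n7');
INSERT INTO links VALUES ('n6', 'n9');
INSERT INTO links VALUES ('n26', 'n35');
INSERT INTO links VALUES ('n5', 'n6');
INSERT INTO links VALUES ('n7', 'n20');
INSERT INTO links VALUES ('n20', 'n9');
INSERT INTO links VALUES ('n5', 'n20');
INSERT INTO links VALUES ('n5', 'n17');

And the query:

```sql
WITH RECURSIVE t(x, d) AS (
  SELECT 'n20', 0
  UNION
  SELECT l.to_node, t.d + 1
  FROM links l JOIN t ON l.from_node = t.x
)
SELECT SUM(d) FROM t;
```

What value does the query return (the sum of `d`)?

6

Base: (n20, d=0).
Iteration 1: edges from {n20} -> (n26, d=1), (n9, d=1).
Iteration 2: edges from {n26,n9} -> (n35, d=2), (n9, d=2).
Iteration 3: no outgoing edges from {n35,n9}; recursion stops.
SUM(d) = 0 + 1 + 1 + 2 + 2 = 6.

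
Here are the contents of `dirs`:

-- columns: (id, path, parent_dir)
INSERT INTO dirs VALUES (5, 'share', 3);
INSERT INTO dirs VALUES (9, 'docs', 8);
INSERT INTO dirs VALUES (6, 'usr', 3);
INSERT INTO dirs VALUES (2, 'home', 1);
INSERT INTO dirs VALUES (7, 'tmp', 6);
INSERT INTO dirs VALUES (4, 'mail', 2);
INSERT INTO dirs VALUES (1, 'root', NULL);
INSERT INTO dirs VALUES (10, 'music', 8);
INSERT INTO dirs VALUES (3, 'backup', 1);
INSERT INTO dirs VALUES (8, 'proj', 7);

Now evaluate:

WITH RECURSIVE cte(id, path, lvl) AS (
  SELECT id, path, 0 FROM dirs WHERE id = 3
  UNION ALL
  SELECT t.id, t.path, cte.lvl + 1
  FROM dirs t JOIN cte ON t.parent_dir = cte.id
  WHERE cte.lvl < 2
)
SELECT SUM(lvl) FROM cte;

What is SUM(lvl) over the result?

4

Base: id=3 (backup) at lvl 0.
Iteration 1: rows with parent_dir in {3} -> share (id 5, lvl 1), usr (id 6, lvl 1).
Iteration 2: rows with parent_dir in {5,6} -> tmp (id 7, lvl 2).
Iteration 3: lvl < 2 fails for all current rows; recursion stops.
SUM(lvl) = 0 + 1 + 1 + 2 = 4.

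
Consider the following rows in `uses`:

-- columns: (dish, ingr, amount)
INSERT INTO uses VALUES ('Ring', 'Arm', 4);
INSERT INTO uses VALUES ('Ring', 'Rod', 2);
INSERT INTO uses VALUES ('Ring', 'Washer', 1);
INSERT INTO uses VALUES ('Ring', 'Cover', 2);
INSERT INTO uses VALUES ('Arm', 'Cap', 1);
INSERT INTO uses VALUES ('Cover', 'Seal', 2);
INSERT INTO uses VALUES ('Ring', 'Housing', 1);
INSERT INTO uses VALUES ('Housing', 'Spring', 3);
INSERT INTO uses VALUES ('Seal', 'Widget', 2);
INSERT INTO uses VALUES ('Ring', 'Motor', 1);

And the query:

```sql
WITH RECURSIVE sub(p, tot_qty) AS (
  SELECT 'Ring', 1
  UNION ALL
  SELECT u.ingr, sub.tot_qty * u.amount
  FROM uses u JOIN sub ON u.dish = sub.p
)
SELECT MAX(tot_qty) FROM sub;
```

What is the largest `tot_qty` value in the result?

Base: (Ring, tot_qty=1).
Iteration 1: components of {Ring} -> Arm = 1*4 = 4, Cover = 1*2 = 2, Housing = 1*1 = 1, Motor = 1*1 = 1, Rod = 1*2 = 2, Washer = 1*1 = 1.
Iteration 2: components of {Arm,Cover,Housing,Motor,Rod,Washer} -> Cap = 4*1 = 4, Seal = 2*2 = 4, Spring = 1*3 = 3.
Iteration 3: components of {Cap,Seal,Spring} -> Widget = 4*2 = 8.
Iteration 4: no further components; recursion stops.
tot_qty values: 1, 4, 2, 1, 2, 1, 1, 4, 4, 3, 8; the maximum is 8.

8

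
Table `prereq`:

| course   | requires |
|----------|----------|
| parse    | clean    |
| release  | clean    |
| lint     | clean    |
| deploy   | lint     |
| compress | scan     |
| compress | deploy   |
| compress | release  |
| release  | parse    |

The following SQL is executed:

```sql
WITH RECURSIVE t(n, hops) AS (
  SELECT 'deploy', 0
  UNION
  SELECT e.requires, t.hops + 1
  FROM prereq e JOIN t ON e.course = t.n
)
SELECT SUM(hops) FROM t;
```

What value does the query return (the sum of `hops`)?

3

Base: (deploy, hops=0).
Iteration 1: edges from {deploy} -> (lint, hops=1).
Iteration 2: edges from {lint} -> (clean, hops=2).
Iteration 3: no outgoing edges from {clean}; recursion stops.
SUM(hops) = 0 + 1 + 2 = 3.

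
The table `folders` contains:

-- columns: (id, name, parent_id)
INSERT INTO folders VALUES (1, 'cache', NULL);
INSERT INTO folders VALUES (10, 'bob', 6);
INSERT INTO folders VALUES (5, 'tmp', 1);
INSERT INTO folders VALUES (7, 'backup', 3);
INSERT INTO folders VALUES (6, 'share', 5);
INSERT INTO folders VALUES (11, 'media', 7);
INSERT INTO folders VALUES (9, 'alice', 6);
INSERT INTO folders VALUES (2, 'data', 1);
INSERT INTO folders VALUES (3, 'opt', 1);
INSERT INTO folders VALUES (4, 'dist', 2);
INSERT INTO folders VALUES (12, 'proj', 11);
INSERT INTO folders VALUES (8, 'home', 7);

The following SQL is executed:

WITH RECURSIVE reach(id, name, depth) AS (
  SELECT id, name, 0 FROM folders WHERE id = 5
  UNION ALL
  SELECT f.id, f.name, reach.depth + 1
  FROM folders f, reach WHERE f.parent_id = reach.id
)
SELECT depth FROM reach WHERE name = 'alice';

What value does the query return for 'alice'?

2

Base: id=5 (tmp) at depth 0.
Iteration 1: rows with parent_id in {5} -> share (id 6, depth 1).
Iteration 2: rows with parent_id in {6} -> alice (id 9, depth 2), bob (id 10, depth 2).
Iteration 3: no rows with parent_id in {9,10}; recursion stops.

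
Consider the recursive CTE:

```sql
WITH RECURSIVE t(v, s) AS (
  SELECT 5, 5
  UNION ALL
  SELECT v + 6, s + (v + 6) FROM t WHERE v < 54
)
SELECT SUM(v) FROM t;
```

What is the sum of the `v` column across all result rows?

320

Base: v=5, s=5.
Iteration 1: 5 < 54 holds -> v = 5 + 6 = 11, s = 5 + 11 = 16.
Iteration 2: 11 < 54 holds -> v = 11 + 6 = 17, s = 16 + 17 = 33.
Iteration 3: 17 < 54 holds -> v = 17 + 6 = 23, s = 33 + 23 = 56.
Iteration 4: 23 < 54 holds -> v = 23 + 6 = 29, s = 56 + 29 = 85.
Iteration 5: 29 < 54 holds -> v = 29 + 6 = 35, s = 85 + 35 = 120.
Iteration 6: 35 < 54 holds -> v = 35 + 6 = 41, s = 120 + 41 = 161.
Iteration 7: 41 < 54 holds -> v = 41 + 6 = 47, s = 161 + 47 = 208.
Iteration 8: 47 < 54 holds -> v = 47 + 6 = 53, s = 208 + 53 = 261.
Iteration 9: 53 < 54 holds -> v = 53 + 6 = 59, s = 261 + 59 = 320.
Iteration 10: 59 < 54 fails; recursion stops.
SUM(v) = 5 + 11 + 17 + 23 + 29 + 35 + 41 + 47 + 53 + 59 = 320.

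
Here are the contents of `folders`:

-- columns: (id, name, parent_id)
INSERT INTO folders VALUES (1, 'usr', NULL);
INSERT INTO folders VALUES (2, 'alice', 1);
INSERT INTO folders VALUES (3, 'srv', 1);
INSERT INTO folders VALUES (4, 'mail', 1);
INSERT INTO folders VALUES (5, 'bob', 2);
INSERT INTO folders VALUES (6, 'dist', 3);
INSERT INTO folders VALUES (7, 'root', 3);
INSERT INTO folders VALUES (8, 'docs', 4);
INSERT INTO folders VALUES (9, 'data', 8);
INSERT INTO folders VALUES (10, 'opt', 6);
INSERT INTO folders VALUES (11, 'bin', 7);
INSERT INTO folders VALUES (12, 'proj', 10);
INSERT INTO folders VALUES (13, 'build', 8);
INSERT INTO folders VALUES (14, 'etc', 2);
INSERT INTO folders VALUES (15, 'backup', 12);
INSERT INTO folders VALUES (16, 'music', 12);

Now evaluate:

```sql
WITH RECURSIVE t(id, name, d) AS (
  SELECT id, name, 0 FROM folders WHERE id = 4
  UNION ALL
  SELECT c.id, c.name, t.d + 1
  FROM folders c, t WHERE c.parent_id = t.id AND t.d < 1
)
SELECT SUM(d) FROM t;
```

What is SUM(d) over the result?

Base: id=4 (mail) at d 0.
Iteration 1: rows with parent_id in {4} -> docs (id 8, d 1).
Iteration 2: d < 1 fails for all current rows; recursion stops.
SUM(d) = 0 + 1 = 1.

1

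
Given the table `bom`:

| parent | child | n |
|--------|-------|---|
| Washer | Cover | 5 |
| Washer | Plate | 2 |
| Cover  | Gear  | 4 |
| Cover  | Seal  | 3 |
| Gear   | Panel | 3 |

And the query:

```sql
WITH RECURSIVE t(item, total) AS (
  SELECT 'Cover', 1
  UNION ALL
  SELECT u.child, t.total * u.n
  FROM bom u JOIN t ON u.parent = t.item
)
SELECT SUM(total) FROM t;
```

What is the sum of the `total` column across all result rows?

20

Base: (Cover, total=1).
Iteration 1: components of {Cover} -> Gear = 1*4 = 4, Seal = 1*3 = 3.
Iteration 2: components of {Gear,Seal} -> Panel = 4*3 = 12.
Iteration 3: no further components; recursion stops.
SUM(total) = 1 + 4 + 3 + 12 = 20.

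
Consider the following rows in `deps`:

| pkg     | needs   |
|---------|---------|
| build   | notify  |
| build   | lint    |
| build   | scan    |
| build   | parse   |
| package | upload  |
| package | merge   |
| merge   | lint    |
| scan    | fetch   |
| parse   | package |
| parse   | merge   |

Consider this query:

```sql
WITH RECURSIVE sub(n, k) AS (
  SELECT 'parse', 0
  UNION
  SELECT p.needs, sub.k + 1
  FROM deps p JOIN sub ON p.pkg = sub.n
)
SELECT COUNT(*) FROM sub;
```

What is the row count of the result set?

7

Base: (parse, k=0).
Iteration 1: edges from {parse} -> (merge, k=1), (package, k=1).
Iteration 2: edges from {merge,package} -> (lint, k=2), (merge, k=2), (upload, k=2).
Iteration 3: edges from {lint,merge,upload} -> (lint, k=3).
Iteration 4: no outgoing edges from {lint}; recursion stops.
Total rows emitted: 7.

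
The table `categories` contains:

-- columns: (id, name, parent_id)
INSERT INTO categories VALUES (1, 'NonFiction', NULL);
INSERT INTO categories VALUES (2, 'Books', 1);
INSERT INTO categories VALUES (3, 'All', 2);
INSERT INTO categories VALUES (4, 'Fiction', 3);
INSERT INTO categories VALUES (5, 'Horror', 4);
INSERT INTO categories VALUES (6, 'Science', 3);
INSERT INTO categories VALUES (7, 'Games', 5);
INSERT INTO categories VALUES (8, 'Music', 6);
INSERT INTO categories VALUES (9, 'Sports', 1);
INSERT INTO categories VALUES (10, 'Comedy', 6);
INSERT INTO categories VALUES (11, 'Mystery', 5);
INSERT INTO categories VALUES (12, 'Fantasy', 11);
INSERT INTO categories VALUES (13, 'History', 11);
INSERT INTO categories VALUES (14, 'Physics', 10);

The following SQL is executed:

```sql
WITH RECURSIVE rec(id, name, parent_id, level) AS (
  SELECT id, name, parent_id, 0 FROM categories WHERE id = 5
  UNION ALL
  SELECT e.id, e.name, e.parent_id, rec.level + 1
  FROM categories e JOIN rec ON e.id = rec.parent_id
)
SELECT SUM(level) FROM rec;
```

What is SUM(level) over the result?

10

Base: id=5 (Horror), parent_id=4, level 0.
Iteration 1: join on id=4 -> Fiction (id 4, parent_id=3, level 1).
Iteration 2: join on id=3 -> All (id 3, parent_id=2, level 2).
Iteration 3: join on id=2 -> Books (id 2, parent_id=1, level 3).
Iteration 4: join on id=1 -> NonFiction (id 1, parent_id=NULL, level 4).
Iteration 5: parent_id is NULL; no match; recursion stops.
SUM(level) = 0 + 1 + 2 + 3 + 4 = 10.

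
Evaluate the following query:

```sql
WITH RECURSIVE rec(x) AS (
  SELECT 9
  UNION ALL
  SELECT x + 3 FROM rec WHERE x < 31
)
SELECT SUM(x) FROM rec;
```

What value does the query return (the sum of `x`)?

189

Base: x=9.
Iteration 1: 9 < 31 holds -> x = 9 + 3 = 12.
Iteration 2: 12 < 31 holds -> x = 12 + 3 = 15.
Iteration 3: 15 < 31 holds -> x = 15 + 3 = 18.
Iteration 4: 18 < 31 holds -> x = 18 + 3 = 21.
Iteration 5: 21 < 31 holds -> x = 21 + 3 = 24.
Iteration 6: 24 < 31 holds -> x = 24 + 3 = 27.
Iteration 7: 27 < 31 holds -> x = 27 + 3 = 30.
Iteration 8: 30 < 31 holds -> x = 30 + 3 = 33.
Iteration 9: 33 < 31 fails; recursion stops.
SUM(x) = 9 + 12 + 15 + 18 + 21 + 24 + 27 + 30 + 33 = 189.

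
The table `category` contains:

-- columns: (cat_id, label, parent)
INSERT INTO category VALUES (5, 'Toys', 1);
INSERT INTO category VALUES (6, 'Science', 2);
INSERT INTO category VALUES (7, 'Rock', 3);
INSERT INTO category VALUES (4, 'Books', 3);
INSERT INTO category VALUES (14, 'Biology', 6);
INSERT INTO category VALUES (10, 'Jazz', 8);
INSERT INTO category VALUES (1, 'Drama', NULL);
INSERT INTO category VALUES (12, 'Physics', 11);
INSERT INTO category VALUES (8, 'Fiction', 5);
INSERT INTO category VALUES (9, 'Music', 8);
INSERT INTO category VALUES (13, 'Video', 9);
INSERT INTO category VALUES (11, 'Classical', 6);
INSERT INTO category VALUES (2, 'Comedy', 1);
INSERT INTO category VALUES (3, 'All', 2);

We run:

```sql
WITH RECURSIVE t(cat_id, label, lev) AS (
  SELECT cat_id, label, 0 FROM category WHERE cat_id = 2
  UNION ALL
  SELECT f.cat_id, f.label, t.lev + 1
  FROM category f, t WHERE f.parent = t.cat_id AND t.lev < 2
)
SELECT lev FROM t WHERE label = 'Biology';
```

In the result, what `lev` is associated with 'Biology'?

2

Base: cat_id=2 (Comedy) at lev 0.
Iteration 1: rows with parent in {2} -> All (id 3, lev 1), Science (id 6, lev 1).
Iteration 2: rows with parent in {3,6} -> Books (id 4, lev 2), Rock (id 7, lev 2), Classical (id 11, lev 2), Biology (id 14, lev 2).
Iteration 3: lev < 2 fails for all current rows; recursion stops.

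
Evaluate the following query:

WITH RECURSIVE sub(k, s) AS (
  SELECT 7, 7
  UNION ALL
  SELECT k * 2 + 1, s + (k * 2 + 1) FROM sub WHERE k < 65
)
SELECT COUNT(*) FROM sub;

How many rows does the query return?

5

Base: k=7, s=7.
Iteration 1: 7 < 65 holds -> k = 7 * 2 + 1 = 15, s = 7 + 15 = 22.
Iteration 2: 15 < 65 holds -> k = 15 * 2 + 1 = 31, s = 22 + 31 = 53.
Iteration 3: 31 < 65 holds -> k = 31 * 2 + 1 = 63, s = 53 + 63 = 116.
Iteration 4: 63 < 65 holds -> k = 63 * 2 + 1 = 127, s = 116 + 127 = 243.
Iteration 5: 127 < 65 fails; recursion stops.
Total rows emitted: 5.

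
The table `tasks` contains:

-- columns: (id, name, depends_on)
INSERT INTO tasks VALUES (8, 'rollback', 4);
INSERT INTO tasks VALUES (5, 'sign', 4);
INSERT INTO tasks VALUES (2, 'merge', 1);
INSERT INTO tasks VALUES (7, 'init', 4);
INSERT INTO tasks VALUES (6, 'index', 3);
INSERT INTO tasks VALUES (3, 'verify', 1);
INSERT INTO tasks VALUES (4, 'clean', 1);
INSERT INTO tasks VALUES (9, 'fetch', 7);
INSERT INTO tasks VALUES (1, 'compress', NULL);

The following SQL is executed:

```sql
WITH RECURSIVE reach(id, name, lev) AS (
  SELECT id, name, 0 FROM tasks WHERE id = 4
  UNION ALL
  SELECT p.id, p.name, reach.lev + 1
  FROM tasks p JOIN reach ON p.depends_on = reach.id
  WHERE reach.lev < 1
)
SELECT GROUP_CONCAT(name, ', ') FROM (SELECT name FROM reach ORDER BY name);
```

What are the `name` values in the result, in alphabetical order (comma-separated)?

Base: id=4 (clean) at lev 0.
Iteration 1: rows with depends_on in {4} -> sign (id 5, lev 1), init (id 7, lev 1), rollback (id 8, lev 1).
Iteration 2: lev < 1 fails for all current rows; recursion stops.

clean, init, rollback, sign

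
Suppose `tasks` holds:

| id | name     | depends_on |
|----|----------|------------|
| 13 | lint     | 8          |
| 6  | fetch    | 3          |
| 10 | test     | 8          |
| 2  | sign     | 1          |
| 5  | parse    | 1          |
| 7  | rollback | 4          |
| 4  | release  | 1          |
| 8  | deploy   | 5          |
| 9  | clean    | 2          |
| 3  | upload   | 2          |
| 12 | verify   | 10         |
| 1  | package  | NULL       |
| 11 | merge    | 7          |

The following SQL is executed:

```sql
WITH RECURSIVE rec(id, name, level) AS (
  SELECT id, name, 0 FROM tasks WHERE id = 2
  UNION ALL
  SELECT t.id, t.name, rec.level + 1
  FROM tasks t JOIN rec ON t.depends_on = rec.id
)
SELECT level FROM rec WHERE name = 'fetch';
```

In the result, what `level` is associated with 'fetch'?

Base: id=2 (sign) at level 0.
Iteration 1: rows with depends_on in {2} -> upload (id 3, level 1), clean (id 9, level 1).
Iteration 2: rows with depends_on in {3,9} -> fetch (id 6, level 2).
Iteration 3: no rows with depends_on in {6}; recursion stops.

2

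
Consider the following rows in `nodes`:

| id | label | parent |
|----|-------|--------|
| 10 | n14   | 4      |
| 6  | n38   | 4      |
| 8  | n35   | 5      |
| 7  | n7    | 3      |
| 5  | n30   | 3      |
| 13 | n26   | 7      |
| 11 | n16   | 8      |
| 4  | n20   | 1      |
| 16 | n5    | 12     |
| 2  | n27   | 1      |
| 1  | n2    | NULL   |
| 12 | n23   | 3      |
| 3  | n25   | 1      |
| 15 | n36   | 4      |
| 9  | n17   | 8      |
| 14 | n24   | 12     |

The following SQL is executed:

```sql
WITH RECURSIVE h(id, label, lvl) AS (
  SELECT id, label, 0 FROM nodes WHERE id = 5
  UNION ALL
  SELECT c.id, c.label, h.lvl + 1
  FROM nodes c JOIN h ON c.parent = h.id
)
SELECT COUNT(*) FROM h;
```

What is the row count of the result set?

Base: id=5 (n30) at lvl 0.
Iteration 1: rows with parent in {5} -> n35 (id 8, lvl 1).
Iteration 2: rows with parent in {8} -> n17 (id 9, lvl 2), n16 (id 11, lvl 2).
Iteration 3: no rows with parent in {9,11}; recursion stops.
Total rows emitted: 4.

4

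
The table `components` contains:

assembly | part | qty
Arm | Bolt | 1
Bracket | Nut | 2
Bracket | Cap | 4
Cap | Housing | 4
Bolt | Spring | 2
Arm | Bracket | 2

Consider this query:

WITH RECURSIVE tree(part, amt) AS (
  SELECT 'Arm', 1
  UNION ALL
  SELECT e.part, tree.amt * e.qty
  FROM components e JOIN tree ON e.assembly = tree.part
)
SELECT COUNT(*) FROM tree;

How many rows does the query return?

Base: (Arm, amt=1).
Iteration 1: components of {Arm} -> Bolt = 1*1 = 1, Bracket = 1*2 = 2.
Iteration 2: components of {Bolt,Bracket} -> Cap = 2*4 = 8, Nut = 2*2 = 4, Spring = 1*2 = 2.
Iteration 3: components of {Cap,Nut,Spring} -> Housing = 8*4 = 32.
Iteration 4: no further components; recursion stops.
Total rows emitted: 7.

7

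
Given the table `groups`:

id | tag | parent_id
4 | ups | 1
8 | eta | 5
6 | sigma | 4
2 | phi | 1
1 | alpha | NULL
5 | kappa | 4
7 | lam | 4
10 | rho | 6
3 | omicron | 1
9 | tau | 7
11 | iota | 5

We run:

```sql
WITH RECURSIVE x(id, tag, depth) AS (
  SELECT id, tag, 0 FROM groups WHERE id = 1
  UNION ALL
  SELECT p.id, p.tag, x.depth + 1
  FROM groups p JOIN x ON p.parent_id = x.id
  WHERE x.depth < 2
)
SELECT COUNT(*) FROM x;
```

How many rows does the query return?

7

Base: id=1 (alpha) at depth 0.
Iteration 1: rows with parent_id in {1} -> phi (id 2, depth 1), omicron (id 3, depth 1), ups (id 4, depth 1).
Iteration 2: rows with parent_id in {2,3,4} -> kappa (id 5, depth 2), sigma (id 6, depth 2), lam (id 7, depth 2).
Iteration 3: depth < 2 fails for all current rows; recursion stops.
Total rows emitted: 7.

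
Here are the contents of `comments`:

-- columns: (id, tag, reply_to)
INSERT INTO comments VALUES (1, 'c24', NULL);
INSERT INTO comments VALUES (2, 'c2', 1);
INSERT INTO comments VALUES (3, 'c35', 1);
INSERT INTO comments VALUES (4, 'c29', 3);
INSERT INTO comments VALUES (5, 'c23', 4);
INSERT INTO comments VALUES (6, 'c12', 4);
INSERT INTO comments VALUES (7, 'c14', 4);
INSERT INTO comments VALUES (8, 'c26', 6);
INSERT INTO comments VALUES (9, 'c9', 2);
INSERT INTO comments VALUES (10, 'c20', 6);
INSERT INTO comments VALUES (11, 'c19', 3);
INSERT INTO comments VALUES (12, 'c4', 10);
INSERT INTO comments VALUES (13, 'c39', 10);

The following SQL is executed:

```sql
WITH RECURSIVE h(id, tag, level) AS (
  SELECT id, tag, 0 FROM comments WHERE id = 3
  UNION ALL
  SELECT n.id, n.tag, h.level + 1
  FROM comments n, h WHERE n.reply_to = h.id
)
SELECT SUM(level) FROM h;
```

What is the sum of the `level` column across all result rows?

22

Base: id=3 (c35) at level 0.
Iteration 1: rows with reply_to in {3} -> c29 (id 4, level 1), c19 (id 11, level 1).
Iteration 2: rows with reply_to in {4,11} -> c23 (id 5, level 2), c12 (id 6, level 2), c14 (id 7, level 2).
Iteration 3: rows with reply_to in {5,6,7} -> c26 (id 8, level 3), c20 (id 10, level 3).
Iteration 4: rows with reply_to in {8,10} -> c4 (id 12, level 4), c39 (id 13, level 4).
Iteration 5: no rows with reply_to in {12,13}; recursion stops.
SUM(level) = 0 + 1 + 1 + 2 + 2 + 2 + 3 + 3 + 4 + 4 = 22.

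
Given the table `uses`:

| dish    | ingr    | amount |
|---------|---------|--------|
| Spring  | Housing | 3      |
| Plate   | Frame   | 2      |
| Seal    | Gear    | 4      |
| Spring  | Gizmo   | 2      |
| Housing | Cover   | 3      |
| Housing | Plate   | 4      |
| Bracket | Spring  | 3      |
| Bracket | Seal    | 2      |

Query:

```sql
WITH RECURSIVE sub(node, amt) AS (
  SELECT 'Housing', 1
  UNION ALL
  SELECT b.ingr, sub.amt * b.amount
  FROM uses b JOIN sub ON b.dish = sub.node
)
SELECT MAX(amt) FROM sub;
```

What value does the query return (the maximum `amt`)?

8

Base: (Housing, amt=1).
Iteration 1: components of {Housing} -> Cover = 1*3 = 3, Plate = 1*4 = 4.
Iteration 2: components of {Cover,Plate} -> Frame = 4*2 = 8.
Iteration 3: no further components; recursion stops.
amt values: 1, 3, 4, 8; the maximum is 8.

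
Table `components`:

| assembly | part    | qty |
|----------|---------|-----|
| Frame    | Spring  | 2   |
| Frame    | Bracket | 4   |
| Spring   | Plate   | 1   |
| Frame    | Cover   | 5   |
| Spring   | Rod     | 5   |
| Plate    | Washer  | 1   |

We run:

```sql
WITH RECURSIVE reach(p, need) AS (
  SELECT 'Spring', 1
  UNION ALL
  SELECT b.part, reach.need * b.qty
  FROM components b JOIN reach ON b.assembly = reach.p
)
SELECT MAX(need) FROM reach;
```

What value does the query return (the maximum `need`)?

Base: (Spring, need=1).
Iteration 1: components of {Spring} -> Plate = 1*1 = 1, Rod = 1*5 = 5.
Iteration 2: components of {Plate,Rod} -> Washer = 1*1 = 1.
Iteration 3: no further components; recursion stops.
need values: 1, 1, 5, 1; the maximum is 5.

5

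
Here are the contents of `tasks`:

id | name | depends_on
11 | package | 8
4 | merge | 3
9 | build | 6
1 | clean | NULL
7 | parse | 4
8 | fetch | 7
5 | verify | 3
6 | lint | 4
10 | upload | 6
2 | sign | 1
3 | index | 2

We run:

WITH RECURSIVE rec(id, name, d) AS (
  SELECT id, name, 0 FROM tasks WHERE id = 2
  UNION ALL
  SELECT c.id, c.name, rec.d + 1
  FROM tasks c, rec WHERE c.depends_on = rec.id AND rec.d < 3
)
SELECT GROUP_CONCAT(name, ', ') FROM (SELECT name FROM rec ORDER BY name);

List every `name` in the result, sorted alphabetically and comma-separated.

Base: id=2 (sign) at d 0.
Iteration 1: rows with depends_on in {2} -> index (id 3, d 1).
Iteration 2: rows with depends_on in {3} -> merge (id 4, d 2), verify (id 5, d 2).
Iteration 3: rows with depends_on in {4,5} -> lint (id 6, d 3), parse (id 7, d 3).
Iteration 4: d < 3 fails for all current rows; recursion stops.

index, lint, merge, parse, sign, verify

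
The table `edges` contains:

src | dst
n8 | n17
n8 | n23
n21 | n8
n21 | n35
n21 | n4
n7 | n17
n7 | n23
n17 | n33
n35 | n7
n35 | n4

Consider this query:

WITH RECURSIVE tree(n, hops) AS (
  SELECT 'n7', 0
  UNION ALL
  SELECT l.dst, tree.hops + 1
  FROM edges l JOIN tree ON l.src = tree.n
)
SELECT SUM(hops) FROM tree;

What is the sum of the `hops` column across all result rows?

4

Base: (n7, hops=0).
Iteration 1: edges from {n7} -> (n17, hops=1), (n23, hops=1).
Iteration 2: edges from {n17,n23} -> (n33, hops=2).
Iteration 3: no outgoing edges from {n33}; recursion stops.
SUM(hops) = 0 + 1 + 1 + 2 = 4.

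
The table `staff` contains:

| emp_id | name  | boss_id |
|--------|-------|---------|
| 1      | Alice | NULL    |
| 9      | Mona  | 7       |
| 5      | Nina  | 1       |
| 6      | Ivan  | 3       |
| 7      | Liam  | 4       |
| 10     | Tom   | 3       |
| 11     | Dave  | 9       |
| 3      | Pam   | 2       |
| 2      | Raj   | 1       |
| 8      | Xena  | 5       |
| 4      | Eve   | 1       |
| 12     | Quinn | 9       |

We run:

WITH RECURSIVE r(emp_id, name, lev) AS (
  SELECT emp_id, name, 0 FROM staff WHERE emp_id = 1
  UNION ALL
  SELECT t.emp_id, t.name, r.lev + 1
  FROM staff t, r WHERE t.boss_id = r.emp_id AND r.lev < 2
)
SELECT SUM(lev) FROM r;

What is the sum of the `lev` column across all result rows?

Base: emp_id=1 (Alice) at lev 0.
Iteration 1: rows with boss_id in {1} -> Raj (id 2, lev 1), Eve (id 4, lev 1), Nina (id 5, lev 1).
Iteration 2: rows with boss_id in {2,4,5} -> Pam (id 3, lev 2), Liam (id 7, lev 2), Xena (id 8, lev 2).
Iteration 3: lev < 2 fails for all current rows; recursion stops.
SUM(lev) = 0 + 1 + 1 + 1 + 2 + 2 + 2 = 9.

9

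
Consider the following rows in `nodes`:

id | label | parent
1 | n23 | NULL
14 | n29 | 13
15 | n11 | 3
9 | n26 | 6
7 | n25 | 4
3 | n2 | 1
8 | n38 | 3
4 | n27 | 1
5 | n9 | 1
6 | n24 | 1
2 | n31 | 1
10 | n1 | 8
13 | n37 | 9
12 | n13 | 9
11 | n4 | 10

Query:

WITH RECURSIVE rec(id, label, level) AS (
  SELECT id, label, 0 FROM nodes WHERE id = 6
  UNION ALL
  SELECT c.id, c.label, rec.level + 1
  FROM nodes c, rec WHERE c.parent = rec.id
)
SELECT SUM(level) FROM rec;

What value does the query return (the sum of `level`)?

8

Base: id=6 (n24) at level 0.
Iteration 1: rows with parent in {6} -> n26 (id 9, level 1).
Iteration 2: rows with parent in {9} -> n13 (id 12, level 2), n37 (id 13, level 2).
Iteration 3: rows with parent in {12,13} -> n29 (id 14, level 3).
Iteration 4: no rows with parent in {14}; recursion stops.
SUM(level) = 0 + 1 + 2 + 2 + 3 = 8.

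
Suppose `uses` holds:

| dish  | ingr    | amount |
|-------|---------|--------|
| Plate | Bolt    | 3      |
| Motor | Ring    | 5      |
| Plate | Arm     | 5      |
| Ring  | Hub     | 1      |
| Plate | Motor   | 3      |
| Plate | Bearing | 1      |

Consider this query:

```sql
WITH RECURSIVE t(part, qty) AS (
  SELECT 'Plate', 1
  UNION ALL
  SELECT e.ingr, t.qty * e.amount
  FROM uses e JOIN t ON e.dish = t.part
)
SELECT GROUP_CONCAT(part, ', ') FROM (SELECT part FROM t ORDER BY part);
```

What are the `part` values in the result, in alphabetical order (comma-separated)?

Arm, Bearing, Bolt, Hub, Motor, Plate, Ring

Base: (Plate, qty=1).
Iteration 1: components of {Plate} -> Arm = 1*5 = 5, Bearing = 1*1 = 1, Bolt = 1*3 = 3, Motor = 1*3 = 3.
Iteration 2: components of {Arm,Bearing,Bolt,Motor} -> Ring = 3*5 = 15.
Iteration 3: components of {Ring} -> Hub = 15*1 = 15.
Iteration 4: no further components; recursion stops.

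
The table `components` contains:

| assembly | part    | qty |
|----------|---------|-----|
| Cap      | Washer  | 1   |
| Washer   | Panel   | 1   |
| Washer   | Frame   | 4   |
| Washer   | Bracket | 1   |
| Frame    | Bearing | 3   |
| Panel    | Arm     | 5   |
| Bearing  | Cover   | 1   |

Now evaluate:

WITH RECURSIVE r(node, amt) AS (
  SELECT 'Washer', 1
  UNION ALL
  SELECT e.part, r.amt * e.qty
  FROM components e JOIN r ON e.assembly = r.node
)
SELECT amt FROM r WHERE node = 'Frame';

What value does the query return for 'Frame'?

4

Base: (Washer, amt=1).
Iteration 1: components of {Washer} -> Bracket = 1*1 = 1, Frame = 1*4 = 4, Panel = 1*1 = 1.
Iteration 2: components of {Bracket,Frame,Panel} -> Arm = 1*5 = 5, Bearing = 4*3 = 12.
Iteration 3: components of {Arm,Bearing} -> Cover = 12*1 = 12.
Iteration 4: no further components; recursion stops.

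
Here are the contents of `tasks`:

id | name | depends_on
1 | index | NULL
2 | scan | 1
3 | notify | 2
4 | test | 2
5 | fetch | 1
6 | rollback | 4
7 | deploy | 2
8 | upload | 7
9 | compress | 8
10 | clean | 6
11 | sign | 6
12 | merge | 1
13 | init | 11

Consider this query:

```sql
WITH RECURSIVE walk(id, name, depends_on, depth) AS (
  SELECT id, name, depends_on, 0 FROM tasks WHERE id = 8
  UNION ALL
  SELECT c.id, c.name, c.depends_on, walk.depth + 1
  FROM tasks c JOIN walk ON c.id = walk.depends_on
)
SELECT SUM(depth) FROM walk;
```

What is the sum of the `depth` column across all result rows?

Base: id=8 (upload), depends_on=7, depth 0.
Iteration 1: join on id=7 -> deploy (id 7, depends_on=2, depth 1).
Iteration 2: join on id=2 -> scan (id 2, depends_on=1, depth 2).
Iteration 3: join on id=1 -> index (id 1, depends_on=NULL, depth 3).
Iteration 4: depends_on is NULL; no match; recursion stops.
SUM(depth) = 0 + 1 + 2 + 3 = 6.

6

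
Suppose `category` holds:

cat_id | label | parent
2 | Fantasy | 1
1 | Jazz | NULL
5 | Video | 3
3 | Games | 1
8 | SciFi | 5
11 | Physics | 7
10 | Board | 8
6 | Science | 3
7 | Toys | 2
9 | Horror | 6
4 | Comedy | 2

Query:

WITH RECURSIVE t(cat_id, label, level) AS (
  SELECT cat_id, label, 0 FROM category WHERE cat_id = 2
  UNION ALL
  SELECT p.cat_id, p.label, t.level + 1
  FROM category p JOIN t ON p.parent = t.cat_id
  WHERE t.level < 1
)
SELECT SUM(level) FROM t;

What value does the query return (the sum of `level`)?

Base: cat_id=2 (Fantasy) at level 0.
Iteration 1: rows with parent in {2} -> Comedy (id 4, level 1), Toys (id 7, level 1).
Iteration 2: level < 1 fails for all current rows; recursion stops.
SUM(level) = 0 + 1 + 1 = 2.

2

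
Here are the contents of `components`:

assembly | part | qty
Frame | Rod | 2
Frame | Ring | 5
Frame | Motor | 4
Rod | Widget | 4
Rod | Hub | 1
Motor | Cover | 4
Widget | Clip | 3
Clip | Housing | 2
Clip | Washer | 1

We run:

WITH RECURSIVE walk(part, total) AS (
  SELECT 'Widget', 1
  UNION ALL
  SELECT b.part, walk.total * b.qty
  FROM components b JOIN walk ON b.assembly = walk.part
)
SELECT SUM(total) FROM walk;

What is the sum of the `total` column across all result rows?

13

Base: (Widget, total=1).
Iteration 1: components of {Widget} -> Clip = 1*3 = 3.
Iteration 2: components of {Clip} -> Housing = 3*2 = 6, Washer = 3*1 = 3.
Iteration 3: no further components; recursion stops.
SUM(total) = 1 + 3 + 6 + 3 = 13.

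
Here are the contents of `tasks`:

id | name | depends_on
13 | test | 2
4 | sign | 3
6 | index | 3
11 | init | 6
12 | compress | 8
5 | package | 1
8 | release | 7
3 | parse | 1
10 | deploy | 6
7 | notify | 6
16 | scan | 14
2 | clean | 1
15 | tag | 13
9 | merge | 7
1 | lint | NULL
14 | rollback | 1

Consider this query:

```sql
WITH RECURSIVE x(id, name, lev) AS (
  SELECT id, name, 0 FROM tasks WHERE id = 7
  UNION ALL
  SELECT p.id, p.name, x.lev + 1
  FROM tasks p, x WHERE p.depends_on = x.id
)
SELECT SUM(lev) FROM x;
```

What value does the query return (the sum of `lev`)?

4

Base: id=7 (notify) at lev 0.
Iteration 1: rows with depends_on in {7} -> release (id 8, lev 1), merge (id 9, lev 1).
Iteration 2: rows with depends_on in {8,9} -> compress (id 12, lev 2).
Iteration 3: no rows with depends_on in {12}; recursion stops.
SUM(lev) = 0 + 1 + 1 + 2 = 4.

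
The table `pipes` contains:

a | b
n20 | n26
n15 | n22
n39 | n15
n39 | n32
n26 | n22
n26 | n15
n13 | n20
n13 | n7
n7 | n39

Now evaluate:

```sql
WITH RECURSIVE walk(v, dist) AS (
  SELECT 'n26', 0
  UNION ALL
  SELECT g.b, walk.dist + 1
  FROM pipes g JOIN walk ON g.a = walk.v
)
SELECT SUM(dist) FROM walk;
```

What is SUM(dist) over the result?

4

Base: (n26, dist=0).
Iteration 1: edges from {n26} -> (n15, dist=1), (n22, dist=1).
Iteration 2: edges from {n15,n22} -> (n22, dist=2).
Iteration 3: no outgoing edges from {n22}; recursion stops.
SUM(dist) = 0 + 1 + 1 + 2 = 4.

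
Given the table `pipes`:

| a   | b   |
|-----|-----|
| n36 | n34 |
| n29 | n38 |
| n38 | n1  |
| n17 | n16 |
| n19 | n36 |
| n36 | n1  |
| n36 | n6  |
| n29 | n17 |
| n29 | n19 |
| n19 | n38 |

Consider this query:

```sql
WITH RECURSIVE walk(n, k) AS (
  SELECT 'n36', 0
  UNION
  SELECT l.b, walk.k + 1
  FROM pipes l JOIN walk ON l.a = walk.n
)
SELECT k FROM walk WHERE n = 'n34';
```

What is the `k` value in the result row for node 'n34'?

Base: (n36, k=0).
Iteration 1: edges from {n36} -> (n1, k=1), (n34, k=1), (n6, k=1).
Iteration 2: no outgoing edges from {n1,n34,n6}; recursion stops.

1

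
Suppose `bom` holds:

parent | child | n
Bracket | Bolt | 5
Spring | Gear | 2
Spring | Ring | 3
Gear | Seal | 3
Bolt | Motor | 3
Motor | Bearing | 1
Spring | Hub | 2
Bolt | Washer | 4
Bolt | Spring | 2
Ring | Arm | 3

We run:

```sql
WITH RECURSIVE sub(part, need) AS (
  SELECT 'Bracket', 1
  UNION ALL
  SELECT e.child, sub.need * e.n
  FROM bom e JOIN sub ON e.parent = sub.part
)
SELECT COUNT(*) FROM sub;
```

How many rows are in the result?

Base: (Bracket, need=1).
Iteration 1: components of {Bracket} -> Bolt = 1*5 = 5.
Iteration 2: components of {Bolt} -> Motor = 5*3 = 15, Spring = 5*2 = 10, Washer = 5*4 = 20.
Iteration 3: components of {Motor,Spring,Washer} -> Bearing = 15*1 = 15, Gear = 10*2 = 20, Hub = 10*2 = 20, Ring = 10*3 = 30.
Iteration 4: components of {Bearing,Gear,Hub,Ring} -> Arm = 30*3 = 90, Seal = 20*3 = 60.
Iteration 5: no further components; recursion stops.
Total rows emitted: 11.

11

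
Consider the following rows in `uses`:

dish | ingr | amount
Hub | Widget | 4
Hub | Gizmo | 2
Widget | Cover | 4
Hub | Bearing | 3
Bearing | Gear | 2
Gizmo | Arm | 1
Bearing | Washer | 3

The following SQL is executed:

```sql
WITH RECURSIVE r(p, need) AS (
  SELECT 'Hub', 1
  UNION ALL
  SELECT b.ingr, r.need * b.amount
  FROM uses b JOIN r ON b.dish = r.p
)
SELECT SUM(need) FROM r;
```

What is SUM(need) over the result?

Base: (Hub, need=1).
Iteration 1: components of {Hub} -> Bearing = 1*3 = 3, Gizmo = 1*2 = 2, Widget = 1*4 = 4.
Iteration 2: components of {Bearing,Gizmo,Widget} -> Arm = 2*1 = 2, Cover = 4*4 = 16, Gear = 3*2 = 6, Washer = 3*3 = 9.
Iteration 3: no further components; recursion stops.
SUM(need) = 1 + 4 + 2 + 3 + 16 + 2 + 6 + 9 = 43.

43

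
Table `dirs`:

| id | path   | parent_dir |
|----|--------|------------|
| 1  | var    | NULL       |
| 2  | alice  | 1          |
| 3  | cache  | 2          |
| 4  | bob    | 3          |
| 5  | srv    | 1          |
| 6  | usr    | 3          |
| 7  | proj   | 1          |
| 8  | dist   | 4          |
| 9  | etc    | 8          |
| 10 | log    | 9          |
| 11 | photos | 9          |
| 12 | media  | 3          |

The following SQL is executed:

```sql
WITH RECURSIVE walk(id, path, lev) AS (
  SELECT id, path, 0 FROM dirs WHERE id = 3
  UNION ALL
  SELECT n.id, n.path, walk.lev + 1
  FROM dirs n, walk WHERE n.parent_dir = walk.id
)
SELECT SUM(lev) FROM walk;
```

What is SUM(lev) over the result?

16

Base: id=3 (cache) at lev 0.
Iteration 1: rows with parent_dir in {3} -> bob (id 4, lev 1), usr (id 6, lev 1), media (id 12, lev 1).
Iteration 2: rows with parent_dir in {4,6,12} -> dist (id 8, lev 2).
Iteration 3: rows with parent_dir in {8} -> etc (id 9, lev 3).
Iteration 4: rows with parent_dir in {9} -> log (id 10, lev 4), photos (id 11, lev 4).
Iteration 5: no rows with parent_dir in {10,11}; recursion stops.
SUM(lev) = 0 + 1 + 1 + 1 + 2 + 3 + 4 + 4 = 16.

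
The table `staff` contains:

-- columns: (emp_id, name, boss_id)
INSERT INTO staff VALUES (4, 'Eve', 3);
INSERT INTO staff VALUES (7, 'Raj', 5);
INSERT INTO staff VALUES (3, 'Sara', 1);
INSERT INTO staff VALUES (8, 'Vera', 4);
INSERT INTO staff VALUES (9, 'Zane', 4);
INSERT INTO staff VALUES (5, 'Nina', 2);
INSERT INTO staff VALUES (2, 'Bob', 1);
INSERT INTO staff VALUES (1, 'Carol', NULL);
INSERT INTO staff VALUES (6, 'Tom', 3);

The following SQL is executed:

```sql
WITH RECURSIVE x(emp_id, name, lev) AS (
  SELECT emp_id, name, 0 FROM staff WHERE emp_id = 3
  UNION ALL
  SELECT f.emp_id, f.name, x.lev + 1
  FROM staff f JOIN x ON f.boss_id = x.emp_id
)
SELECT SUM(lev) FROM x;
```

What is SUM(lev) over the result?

Base: emp_id=3 (Sara) at lev 0.
Iteration 1: rows with boss_id in {3} -> Eve (id 4, lev 1), Tom (id 6, lev 1).
Iteration 2: rows with boss_id in {4,6} -> Vera (id 8, lev 2), Zane (id 9, lev 2).
Iteration 3: no rows with boss_id in {8,9}; recursion stops.
SUM(lev) = 0 + 1 + 1 + 2 + 2 = 6.

6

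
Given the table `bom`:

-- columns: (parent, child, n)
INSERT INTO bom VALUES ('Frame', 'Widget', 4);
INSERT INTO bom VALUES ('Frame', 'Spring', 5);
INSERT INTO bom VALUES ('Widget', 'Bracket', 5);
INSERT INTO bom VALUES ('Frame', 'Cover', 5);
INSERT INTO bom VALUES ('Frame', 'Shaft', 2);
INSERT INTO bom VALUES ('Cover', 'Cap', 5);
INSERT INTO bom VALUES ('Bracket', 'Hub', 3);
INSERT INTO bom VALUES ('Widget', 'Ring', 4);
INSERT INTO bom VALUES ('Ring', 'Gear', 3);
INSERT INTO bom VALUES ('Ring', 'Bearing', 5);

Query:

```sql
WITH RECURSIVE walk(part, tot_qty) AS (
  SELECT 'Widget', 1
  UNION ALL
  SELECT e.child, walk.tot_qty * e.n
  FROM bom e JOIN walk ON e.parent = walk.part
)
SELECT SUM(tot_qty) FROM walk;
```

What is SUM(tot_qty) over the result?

57

Base: (Widget, tot_qty=1).
Iteration 1: components of {Widget} -> Bracket = 1*5 = 5, Ring = 1*4 = 4.
Iteration 2: components of {Bracket,Ring} -> Bearing = 4*5 = 20, Gear = 4*3 = 12, Hub = 5*3 = 15.
Iteration 3: no further components; recursion stops.
SUM(tot_qty) = 1 + 5 + 4 + 15 + 12 + 20 = 57.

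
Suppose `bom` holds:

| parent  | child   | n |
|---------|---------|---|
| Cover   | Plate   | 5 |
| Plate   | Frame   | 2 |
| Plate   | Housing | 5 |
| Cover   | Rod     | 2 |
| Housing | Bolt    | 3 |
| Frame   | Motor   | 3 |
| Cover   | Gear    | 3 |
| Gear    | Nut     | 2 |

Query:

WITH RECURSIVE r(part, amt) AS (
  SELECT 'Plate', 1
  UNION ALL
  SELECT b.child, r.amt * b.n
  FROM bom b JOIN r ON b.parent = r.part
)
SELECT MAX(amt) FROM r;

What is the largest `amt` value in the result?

Base: (Plate, amt=1).
Iteration 1: components of {Plate} -> Frame = 1*2 = 2, Housing = 1*5 = 5.
Iteration 2: components of {Frame,Housing} -> Bolt = 5*3 = 15, Motor = 2*3 = 6.
Iteration 3: no further components; recursion stops.
amt values: 1, 2, 5, 6, 15; the maximum is 15.

15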